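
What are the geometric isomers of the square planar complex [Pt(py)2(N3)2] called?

A square has two trans pairs of vertices; adjacent vertices are cis.
Working through the distinct placements yields 2 geometric isomers: py cis; py trans.

cis and trans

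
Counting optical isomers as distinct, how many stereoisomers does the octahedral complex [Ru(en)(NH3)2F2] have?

4

Each en is bidentate and must span two cis positions.
The distinct arrangements are (3 in all): NH3 cis, F trans; NH3 cis, F cis (chiral); NH3 trans, F cis.
One of these lacks any improper symmetry element and so occurs as an enantiomeric pair, giving 3 + 1 = 4 stereoisomers in total.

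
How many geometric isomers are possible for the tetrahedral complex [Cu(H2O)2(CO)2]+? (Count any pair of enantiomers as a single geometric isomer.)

1

In a tetrahedral complex all four positions are equivalent and every pair of ligands is adjacent — there is no cis/trans distinction.
Only one geometric arrangement is possible.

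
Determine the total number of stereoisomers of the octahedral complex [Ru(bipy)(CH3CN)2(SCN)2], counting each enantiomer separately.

4

The six octahedral sites form three mutually perpendicular trans pairs.
Each bipy is bidentate and must span two cis positions.
The distinct arrangements are (3 in all): CH3CN trans, SCN cis; CH3CN cis, SCN cis (chiral); CH3CN cis, SCN trans.
One of these lacks any improper symmetry element and so occurs as an enantiomeric pair, giving 3 + 1 = 4 stereoisomers in total.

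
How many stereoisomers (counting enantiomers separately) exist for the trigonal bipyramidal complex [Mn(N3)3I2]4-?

3

In a trigonal bipyramid the two axial positions differ from the three equatorial ones.
There are 3 geometric isomers: I both axial; I one axial, one equatorial; I both equatorial.
Each arrangement has an internal mirror plane or centre of symmetry, so none is chiral.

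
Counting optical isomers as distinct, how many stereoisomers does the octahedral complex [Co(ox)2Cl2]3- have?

3

An octahedron has six vertices in three trans pairs; every non-trans pair is cis.
Each ox is bidentate and must span two cis positions.
The distinct arrangements are (2 in all): Cl trans; Cl cis (chiral).
One of these lacks any improper symmetry element and so occurs as an enantiomeric pair, giving 2 + 1 = 3 stereoisomers in total.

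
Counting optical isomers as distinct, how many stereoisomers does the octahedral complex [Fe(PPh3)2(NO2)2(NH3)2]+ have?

6

An octahedron has six vertices in three trans pairs; every non-trans pair is cis.
Systematic placement gives 5 geometric isomers: PPh3 trans, NO2 trans, NH3 trans; PPh3 cis, NO2 cis, NH3 trans; PPh3 trans, NO2 cis, NH3 cis; PPh3 cis, NO2 cis, NH3 cis (chiral); PPh3 cis, NO2 trans, NH3 cis.
One of these lacks any improper symmetry element and so occurs as an enantiomeric pair, giving 5 + 1 = 6 stereoisomers in total.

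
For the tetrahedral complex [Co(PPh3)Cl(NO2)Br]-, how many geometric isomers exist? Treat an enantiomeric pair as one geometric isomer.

In a tetrahedral complex all four positions are equivalent and every pair of ligands is adjacent — there is no cis/trans distinction.
Only one geometric arrangement is possible; it has no improper symmetry element, so it exists as a pair of enantiomers (2 stereoisomers).

1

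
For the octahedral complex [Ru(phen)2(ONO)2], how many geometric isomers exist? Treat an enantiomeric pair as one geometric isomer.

In an octahedral complex each vertex has one trans partner and four cis neighbours.
Each phen is bidentate and must span two cis positions.
Systematic placement gives 2 geometric isomers: ONO trans; ONO cis (chiral).

2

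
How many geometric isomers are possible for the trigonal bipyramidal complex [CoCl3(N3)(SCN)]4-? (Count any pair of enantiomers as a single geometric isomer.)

A trigonal bipyramid has two axial and three equatorial sites, which are chemically inequivalent.
Systematic placement gives 4 geometric isomers: N3 equatorial, SCN equatorial; N3 axial, SCN equatorial; N3 equatorial, SCN axial; N3 axial, SCN axial.

4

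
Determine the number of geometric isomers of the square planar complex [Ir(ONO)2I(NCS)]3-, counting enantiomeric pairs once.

2

A square has two trans pairs of vertices; adjacent vertices are cis.
Systematic placement gives 2 geometric isomers: ONO cis; ONO trans.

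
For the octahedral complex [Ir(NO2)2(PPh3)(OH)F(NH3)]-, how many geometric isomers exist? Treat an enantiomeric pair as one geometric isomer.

Placing the ligands in turn and identifying arrangements related by rotation or reflection leaves 9 distinct geometric isomers.

9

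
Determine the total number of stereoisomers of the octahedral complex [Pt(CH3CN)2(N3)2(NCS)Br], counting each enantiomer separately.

8

The six octahedral sites form three mutually perpendicular trans pairs.
Systematic placement gives 6 geometric isomers: CH3CN cis, N3 cis (3 arrangements, 2 chiral); CH3CN cis, N3 trans; CH3CN trans, N3 cis; CH3CN trans, N3 trans.
Of these, 2 lack any improper symmetry element and so occur as enantiomeric pairs, giving 6 + 2 = 8 stereoisomers in total.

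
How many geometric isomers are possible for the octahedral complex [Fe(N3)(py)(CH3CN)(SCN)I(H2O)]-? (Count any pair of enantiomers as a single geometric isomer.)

Systematic enumeration (placing each ligand type in turn and discarding arrangements equivalent by rotation or reflection) gives 15 geometric isomers.

15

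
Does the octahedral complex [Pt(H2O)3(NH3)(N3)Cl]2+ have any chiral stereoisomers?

yes

Systematic placement gives 4 geometric isomers: H2O mer (3 arrangements); H2O fac (chiral).
One of these lacks any improper symmetry element and so occurs as an enantiomeric pair, giving 4 + 1 = 5 stereoisomers in total.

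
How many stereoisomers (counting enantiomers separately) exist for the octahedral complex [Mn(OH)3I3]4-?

2

The distinct arrangements are (2 in all): OH mer; OH fac.
Each arrangement has an internal mirror plane or centre of symmetry, so none is chiral.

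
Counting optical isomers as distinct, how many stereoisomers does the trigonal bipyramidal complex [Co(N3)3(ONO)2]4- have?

3

A trigonal bipyramid has two axial and three equatorial sites, which are chemically inequivalent.
Working through the distinct placements yields 3 geometric isomers: ONO both equatorial; ONO one axial, one equatorial; ONO both axial.
Each arrangement has an internal mirror plane or centre of symmetry, so none is chiral.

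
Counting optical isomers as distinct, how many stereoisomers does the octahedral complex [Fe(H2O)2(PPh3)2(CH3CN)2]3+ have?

6

In an octahedral complex each vertex has one trans partner and four cis neighbours.
Systematic placement gives 5 geometric isomers: H2O trans, PPh3 trans, CH3CN trans; H2O cis, PPh3 cis, CH3CN trans; H2O cis, PPh3 trans, CH3CN cis; H2O cis, PPh3 cis, CH3CN cis (chiral); H2O trans, PPh3 cis, CH3CN cis.
One of these lacks any improper symmetry element and so occurs as an enantiomeric pair, giving 5 + 1 = 6 stereoisomers in total.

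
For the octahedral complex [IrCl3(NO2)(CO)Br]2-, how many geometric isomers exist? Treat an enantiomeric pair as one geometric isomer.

4

There are 4 geometric isomers: Cl mer (3 arrangements); Cl fac (chiral).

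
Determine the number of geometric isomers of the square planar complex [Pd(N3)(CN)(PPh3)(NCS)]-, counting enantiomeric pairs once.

The distinct arrangements are (3 in all): (CN/NCS trans, N3/PPh3 trans); (CN/PPh3 trans, N3/NCS trans); (CN/N3 trans, NCS/PPh3 trans).

3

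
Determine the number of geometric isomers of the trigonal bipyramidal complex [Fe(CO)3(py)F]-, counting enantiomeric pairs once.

4

In a trigonal bipyramid the two axial positions differ from the three equatorial ones.
Systematic placement gives 4 geometric isomers: py equatorial, F equatorial; py equatorial, F axial; py axial, F equatorial; py axial, F axial.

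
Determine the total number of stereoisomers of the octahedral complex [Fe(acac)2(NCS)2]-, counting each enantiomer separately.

3

Each acac is bidentate and must span two cis positions.
Systematic placement gives 2 geometric isomers: NCS trans; NCS cis (chiral).
One of these lacks any improper symmetry element and so occurs as an enantiomeric pair, giving 2 + 1 = 3 stereoisomers in total.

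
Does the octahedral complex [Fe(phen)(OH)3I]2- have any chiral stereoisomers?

In an octahedral complex each vertex has one trans partner and four cis neighbours.
Each phen is bidentate and must span two cis positions.
The distinct arrangements are (2 in all): OH fac; OH mer.
Each arrangement has an internal mirror plane or centre of symmetry, so none is chiral.

no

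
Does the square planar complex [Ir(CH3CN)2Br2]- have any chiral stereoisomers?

A square has two trans pairs of vertices; adjacent vertices are cis.
There are 2 geometric isomers: CH3CN cis; CH3CN trans.
Each arrangement has an internal mirror plane or centre of symmetry, so none is chiral.

no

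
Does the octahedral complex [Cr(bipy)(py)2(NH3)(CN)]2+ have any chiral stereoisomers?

yes

An octahedron has six vertices in three trans pairs; every non-trans pair is cis.
Each bipy is bidentate and must span two cis positions.
The distinct arrangements are (4 in all): py cis (3 arrangements, 2 chiral); py trans.
Of these, 2 lack any improper symmetry element and so occur as enantiomeric pairs, giving 4 + 2 = 6 stereoisomers in total.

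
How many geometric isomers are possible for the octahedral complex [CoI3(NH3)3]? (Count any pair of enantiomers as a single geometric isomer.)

The six octahedral sites form three mutually perpendicular trans pairs.
There are 2 geometric isomers: I mer; I fac.

2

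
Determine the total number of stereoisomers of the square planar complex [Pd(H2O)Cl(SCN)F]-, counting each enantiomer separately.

3

A square has two trans pairs of vertices; adjacent vertices are cis.
Systematic placement gives 3 geometric isomers: (Cl/H2O trans, F/SCN trans); (Cl/SCN trans, F/H2O trans); (Cl/F trans, H2O/SCN trans).
Each arrangement has an internal mirror plane or centre of symmetry, so none is chiral.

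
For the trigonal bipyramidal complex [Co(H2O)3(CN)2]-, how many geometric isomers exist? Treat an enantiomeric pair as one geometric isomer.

A trigonal bipyramid has two axial and three equatorial sites, which are chemically inequivalent.
Working through the distinct placements yields 3 geometric isomers: CN both axial; CN one axial, one equatorial; CN both equatorial.

3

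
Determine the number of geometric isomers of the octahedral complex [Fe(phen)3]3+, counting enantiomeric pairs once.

In an octahedral complex each vertex has one trans partner and four cis neighbours.
Each phen is bidentate and must span two cis positions.
Only one geometric arrangement is possible; it has no improper symmetry element, so it exists as a pair of enantiomers (2 stereoisomers).

1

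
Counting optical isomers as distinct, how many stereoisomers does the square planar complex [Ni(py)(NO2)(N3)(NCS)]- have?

3

In a square planar complex each vertex has one trans partner and two cis neighbours.
The distinct arrangements are (3 in all): (N3/NO2 trans, NCS/py trans); (N3/py trans, NCS/NO2 trans); (N3/NCS trans, NO2/py trans).
Each arrangement has an internal mirror plane or centre of symmetry, so none is chiral.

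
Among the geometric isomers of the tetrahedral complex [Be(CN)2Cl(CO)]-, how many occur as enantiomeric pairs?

0

Only one geometric arrangement is possible.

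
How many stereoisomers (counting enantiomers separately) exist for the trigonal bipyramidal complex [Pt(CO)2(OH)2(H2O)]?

A trigonal bipyramid has two axial and three equatorial sites, which are chemically inequivalent.
Exhaustive case analysis gives 5 geometric isomers.
One of these lacks any improper symmetry element and so occurs as an enantiomeric pair, giving 5 + 1 = 6 stereoisomers in total.

6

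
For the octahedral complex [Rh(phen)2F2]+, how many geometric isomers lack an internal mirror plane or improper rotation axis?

The six octahedral sites form three mutually perpendicular trans pairs.
Each phen is bidentate and must span two cis positions.
Systematic placement gives 2 geometric isomers: F trans; F cis (chiral).
One of these lacks any improper symmetry element and so occurs as an enantiomeric pair, giving 2 + 1 = 3 stereoisomers in total.

1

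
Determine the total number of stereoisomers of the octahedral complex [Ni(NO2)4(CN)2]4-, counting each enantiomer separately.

2

The six octahedral sites form three mutually perpendicular trans pairs.
Working through the distinct placements yields 2 geometric isomers: CN trans; CN cis.
Each arrangement has an internal mirror plane or centre of symmetry, so none is chiral.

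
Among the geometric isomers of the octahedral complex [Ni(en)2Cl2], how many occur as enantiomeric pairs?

1

Each en is bidentate and must span two cis positions.
There are 2 geometric isomers: Cl trans; Cl cis (chiral).
One of these lacks any improper symmetry element and so occurs as an enantiomeric pair, giving 2 + 1 = 3 stereoisomers in total.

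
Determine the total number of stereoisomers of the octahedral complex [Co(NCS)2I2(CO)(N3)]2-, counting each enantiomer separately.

The six octahedral sites form three mutually perpendicular trans pairs.
The distinct arrangements are (6 in all): NCS trans, I cis; NCS cis, I cis (3 arrangements, 2 chiral); NCS trans, I trans; NCS cis, I trans.
Of these, 2 lack any improper symmetry element and so occur as enantiomeric pairs, giving 6 + 2 = 8 stereoisomers in total.

8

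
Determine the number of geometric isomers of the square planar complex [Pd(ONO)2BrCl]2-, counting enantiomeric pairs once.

There are 2 geometric isomers: ONO cis; ONO trans.

2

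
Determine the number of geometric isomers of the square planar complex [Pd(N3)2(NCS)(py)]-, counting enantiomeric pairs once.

2

Working through the distinct placements yields 2 geometric isomers: N3 cis; N3 trans.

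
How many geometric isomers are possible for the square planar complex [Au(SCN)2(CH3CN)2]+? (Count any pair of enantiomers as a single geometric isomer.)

2

In a square planar complex each vertex has one trans partner and two cis neighbours.
There are 2 geometric isomers: SCN cis; SCN trans.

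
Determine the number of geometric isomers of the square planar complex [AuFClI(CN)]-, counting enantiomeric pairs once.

3

In a square planar complex each vertex has one trans partner and two cis neighbours.
The distinct arrangements are (3 in all): (CN/F trans, Cl/I trans); (CN/I trans, Cl/F trans); (CN/Cl trans, F/I trans).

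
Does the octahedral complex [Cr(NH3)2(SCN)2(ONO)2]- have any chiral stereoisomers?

In an octahedral complex each vertex has one trans partner and four cis neighbours.
Systematic placement gives 5 geometric isomers: NH3 trans, SCN trans, ONO trans; NH3 trans, SCN cis, ONO cis; NH3 cis, SCN trans, ONO cis; NH3 cis, SCN cis, ONO cis (chiral); NH3 cis, SCN cis, ONO trans.
One of these lacks any improper symmetry element and so occurs as an enantiomeric pair, giving 5 + 1 = 6 stereoisomers in total.

yes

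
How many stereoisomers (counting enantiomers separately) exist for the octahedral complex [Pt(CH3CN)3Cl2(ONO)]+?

Systematic placement gives 3 geometric isomers: CH3CN mer, Cl cis; CH3CN mer, Cl trans; CH3CN fac, Cl cis.
Each arrangement has an internal mirror plane or centre of symmetry, so none is chiral.

3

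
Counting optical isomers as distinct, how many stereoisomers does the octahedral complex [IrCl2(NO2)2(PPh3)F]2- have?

8

The six octahedral sites form three mutually perpendicular trans pairs.
Working through the distinct placements yields 6 geometric isomers: Cl trans, NO2 cis; Cl trans, NO2 trans; Cl cis, NO2 cis (3 arrangements, 2 chiral); Cl cis, NO2 trans.
Of these, 2 lack any improper symmetry element and so occur as enantiomeric pairs, giving 6 + 2 = 8 stereoisomers in total.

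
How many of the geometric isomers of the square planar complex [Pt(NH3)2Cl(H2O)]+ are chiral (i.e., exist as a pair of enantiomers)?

In a square planar complex each vertex has one trans partner and two cis neighbours.
There are 2 geometric isomers: NH3 cis; NH3 trans.
Each arrangement has an internal mirror plane or centre of symmetry, so none is chiral.

0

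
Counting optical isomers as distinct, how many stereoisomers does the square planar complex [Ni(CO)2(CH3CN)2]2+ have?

Working through the distinct placements yields 2 geometric isomers: CO cis; CO trans.
Each arrangement has an internal mirror plane or centre of symmetry, so none is chiral.

2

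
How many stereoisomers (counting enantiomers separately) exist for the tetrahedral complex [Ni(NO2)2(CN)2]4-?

All four vertices of a tetrahedron are equivalent and mutually adjacent, so cis/trans isomerism cannot arise.
Only one geometric arrangement is possible.

1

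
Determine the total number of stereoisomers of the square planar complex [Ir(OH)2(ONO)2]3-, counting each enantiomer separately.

2

In a square planar complex each vertex has one trans partner and two cis neighbours.
The distinct arrangements are (2 in all): OH cis; OH trans.
Each arrangement has an internal mirror plane or centre of symmetry, so none is chiral.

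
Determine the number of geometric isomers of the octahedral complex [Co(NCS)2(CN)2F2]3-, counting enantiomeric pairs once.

5

In an octahedral complex each vertex has one trans partner and four cis neighbours.
Working through the distinct placements yields 5 geometric isomers: NCS trans, CN trans, F trans; NCS cis, CN trans, F cis; NCS trans, CN cis, F cis; NCS cis, CN cis, F cis (chiral); NCS cis, CN cis, F trans.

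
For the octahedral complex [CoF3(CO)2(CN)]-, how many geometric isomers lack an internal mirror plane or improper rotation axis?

0

In an octahedral complex each vertex has one trans partner and four cis neighbours.
Working through the distinct placements yields 3 geometric isomers: F mer, CO cis; F mer, CO trans; F fac, CO cis.
Each arrangement has an internal mirror plane or centre of symmetry, so none is chiral.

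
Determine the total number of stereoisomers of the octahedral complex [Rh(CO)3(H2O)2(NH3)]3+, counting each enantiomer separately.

An octahedron has six vertices in three trans pairs; every non-trans pair is cis.
There are 3 geometric isomers: CO mer, H2O cis; CO mer, H2O trans; CO fac, H2O cis.
Each arrangement has an internal mirror plane or centre of symmetry, so none is chiral.

3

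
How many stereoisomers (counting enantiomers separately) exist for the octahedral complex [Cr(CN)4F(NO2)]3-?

An octahedron has six vertices in three trans pairs; every non-trans pair is cis.
The distinct arrangements are (2 in all): F and NO2 mutually trans; F and NO2 mutually cis.
Each arrangement has an internal mirror plane or centre of symmetry, so none is chiral.

2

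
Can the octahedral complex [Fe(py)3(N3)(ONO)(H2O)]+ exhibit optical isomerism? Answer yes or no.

yes

The six octahedral sites form three mutually perpendicular trans pairs.
Working through the distinct placements yields 4 geometric isomers: py mer (3 arrangements); py fac (chiral).
One of these lacks any improper symmetry element and so occurs as an enantiomeric pair, giving 4 + 1 = 5 stereoisomers in total.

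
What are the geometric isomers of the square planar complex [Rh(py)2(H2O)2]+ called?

In a square planar complex each vertex has one trans partner and two cis neighbours.
The distinct arrangements are (2 in all): py cis; py trans.

cis and trans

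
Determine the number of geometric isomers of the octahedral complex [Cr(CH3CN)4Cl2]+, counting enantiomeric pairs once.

2

An octahedron has six vertices in three trans pairs; every non-trans pair is cis.
Working through the distinct placements yields 2 geometric isomers: Cl trans; Cl cis.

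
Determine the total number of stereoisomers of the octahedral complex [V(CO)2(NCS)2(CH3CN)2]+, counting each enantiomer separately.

The six octahedral sites form three mutually perpendicular trans pairs.
Systematic placement gives 5 geometric isomers: CO trans, NCS trans, CH3CN trans; CO cis, NCS cis, CH3CN trans; CO cis, NCS trans, CH3CN cis; CO cis, NCS cis, CH3CN cis (chiral); CO trans, NCS cis, CH3CN cis.
One of these lacks any improper symmetry element and so occurs as an enantiomeric pair, giving 5 + 1 = 6 stereoisomers in total.

6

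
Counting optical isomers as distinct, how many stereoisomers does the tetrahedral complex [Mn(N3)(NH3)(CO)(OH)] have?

2

In a tetrahedral complex all four positions are equivalent and every pair of ligands is adjacent — there is no cis/trans distinction.
Only one geometric arrangement is possible; it has no improper symmetry element, so it exists as a pair of enantiomers (2 stereoisomers).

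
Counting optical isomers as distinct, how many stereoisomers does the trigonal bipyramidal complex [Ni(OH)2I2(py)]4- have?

A trigonal bipyramid has two axial and three equatorial sites, which are chemically inequivalent.
Placing the ligands in turn and identifying arrangements related by rotation or reflection leaves 5 distinct geometric isomers.
One of these lacks any improper symmetry element and so occurs as an enantiomeric pair, giving 5 + 1 = 6 stereoisomers in total.

6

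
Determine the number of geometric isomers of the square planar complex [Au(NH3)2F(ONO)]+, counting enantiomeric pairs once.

In a square planar complex each vertex has one trans partner and two cis neighbours.
Systematic placement gives 2 geometric isomers: NH3 cis; NH3 trans.

2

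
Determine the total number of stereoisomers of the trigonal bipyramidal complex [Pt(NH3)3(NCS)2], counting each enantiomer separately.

In a trigonal bipyramid the two axial positions differ from the three equatorial ones.
Working through the distinct placements yields 3 geometric isomers: NCS both axial; NCS one axial, one equatorial; NCS both equatorial.
Each arrangement has an internal mirror plane or centre of symmetry, so none is chiral.

3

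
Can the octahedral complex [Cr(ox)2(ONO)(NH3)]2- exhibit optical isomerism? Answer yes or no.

yes

The six octahedral sites form three mutually perpendicular trans pairs.
Each ox is bidentate and must span two cis positions.
The distinct arrangements are (2 in all): ONO and NH3 mutually trans; ONO and NH3 mutually cis (chiral).
One of these lacks any improper symmetry element and so occurs as an enantiomeric pair, giving 2 + 1 = 3 stereoisomers in total.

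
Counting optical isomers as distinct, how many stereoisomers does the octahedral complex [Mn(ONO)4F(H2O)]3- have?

2

The six octahedral sites form three mutually perpendicular trans pairs.
Working through the distinct placements yields 2 geometric isomers: F and H2O mutually trans; F and H2O mutually cis.
Each arrangement has an internal mirror plane or centre of symmetry, so none is chiral.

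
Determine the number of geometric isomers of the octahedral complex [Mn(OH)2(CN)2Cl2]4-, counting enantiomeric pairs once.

The distinct arrangements are (5 in all): OH trans, CN trans, Cl trans; OH cis, CN trans, Cl cis; OH trans, CN cis, Cl cis; OH cis, CN cis, Cl cis (chiral); OH cis, CN cis, Cl trans.

5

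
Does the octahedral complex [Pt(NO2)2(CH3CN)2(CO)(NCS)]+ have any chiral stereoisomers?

In an octahedral complex each vertex has one trans partner and four cis neighbours.
Working through the distinct placements yields 6 geometric isomers: NO2 trans, CH3CN trans; NO2 cis, CH3CN trans; NO2 trans, CH3CN cis; NO2 cis, CH3CN cis (3 arrangements, 2 chiral).
Of these, 2 lack any improper symmetry element and so occur as enantiomeric pairs, giving 6 + 2 = 8 stereoisomers in total.

yes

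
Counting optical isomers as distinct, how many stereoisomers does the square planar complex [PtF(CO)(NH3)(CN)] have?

3

Working through the distinct placements yields 3 geometric isomers: (CN/F trans, CO/NH3 trans); (CN/NH3 trans, CO/F trans); (CN/CO trans, F/NH3 trans).
Each arrangement has an internal mirror plane or centre of symmetry, so none is chiral.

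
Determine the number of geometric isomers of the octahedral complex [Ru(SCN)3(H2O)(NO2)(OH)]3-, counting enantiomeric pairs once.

4

In an octahedral complex each vertex has one trans partner and four cis neighbours.
Systematic placement gives 4 geometric isomers: SCN mer (3 arrangements); SCN fac (chiral).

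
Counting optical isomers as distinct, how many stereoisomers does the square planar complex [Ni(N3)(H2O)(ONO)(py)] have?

A square has two trans pairs of vertices; adjacent vertices are cis.
The distinct arrangements are (3 in all): (H2O/ONO trans, N3/py trans); (H2O/py trans, N3/ONO trans); (H2O/N3 trans, ONO/py trans).
Each arrangement has an internal mirror plane or centre of symmetry, so none is chiral.

3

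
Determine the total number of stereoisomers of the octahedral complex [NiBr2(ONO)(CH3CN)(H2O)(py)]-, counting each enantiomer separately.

15

Systematic enumeration (placing each ligand type in turn and discarding arrangements equivalent by rotation or reflection) gives 9 geometric isomers.
Of these, 6 lack any improper symmetry element and so occur as enantiomeric pairs, giving 9 + 6 = 15 stereoisomers in total.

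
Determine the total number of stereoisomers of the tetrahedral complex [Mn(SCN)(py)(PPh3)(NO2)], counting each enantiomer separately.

2

Only one geometric arrangement is possible; it has no improper symmetry element, so it exists as a pair of enantiomers (2 stereoisomers).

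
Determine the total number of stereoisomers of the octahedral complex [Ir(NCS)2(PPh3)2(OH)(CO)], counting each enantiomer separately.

The six octahedral sites form three mutually perpendicular trans pairs.
There are 6 geometric isomers: NCS cis, PPh3 trans; NCS cis, PPh3 cis (3 arrangements, 2 chiral); NCS trans, PPh3 trans; NCS trans, PPh3 cis.
Of these, 2 lack any improper symmetry element and so occur as enantiomeric pairs, giving 6 + 2 = 8 stereoisomers in total.

8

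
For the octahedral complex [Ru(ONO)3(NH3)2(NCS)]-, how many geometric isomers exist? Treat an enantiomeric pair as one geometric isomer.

3

The six octahedral sites form three mutually perpendicular trans pairs.
There are 3 geometric isomers: ONO mer, NH3 cis; ONO mer, NH3 trans; ONO fac, NH3 cis.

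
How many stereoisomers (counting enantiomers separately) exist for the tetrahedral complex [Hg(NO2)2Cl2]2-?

1

Only one geometric arrangement is possible.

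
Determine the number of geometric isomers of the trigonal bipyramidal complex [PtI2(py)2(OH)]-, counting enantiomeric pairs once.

5

In a trigonal bipyramid the two axial positions differ from the three equatorial ones.
Placing the ligands in turn and identifying arrangements related by rotation or reflection leaves 5 distinct geometric isomers.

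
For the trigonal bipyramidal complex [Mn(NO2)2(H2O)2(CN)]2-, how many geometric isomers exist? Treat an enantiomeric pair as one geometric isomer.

A trigonal bipyramid has two axial and three equatorial sites, which are chemically inequivalent.
Exhaustive case analysis gives 5 geometric isomers.

5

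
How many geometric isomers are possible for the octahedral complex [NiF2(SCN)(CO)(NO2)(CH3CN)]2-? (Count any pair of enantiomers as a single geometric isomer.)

9

In an octahedral complex each vertex has one trans partner and four cis neighbours.
Placing the ligands in turn and identifying arrangements related by rotation or reflection leaves 9 distinct geometric isomers.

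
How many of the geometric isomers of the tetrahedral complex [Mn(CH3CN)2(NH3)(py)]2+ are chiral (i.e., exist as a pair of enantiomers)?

0

In a tetrahedral complex all four positions are equivalent and every pair of ligands is adjacent — there is no cis/trans distinction.
Only one geometric arrangement is possible.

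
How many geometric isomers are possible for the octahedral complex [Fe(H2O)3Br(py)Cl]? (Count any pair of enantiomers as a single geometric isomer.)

The six octahedral sites form three mutually perpendicular trans pairs.
There are 4 geometric isomers: H2O mer (3 arrangements); H2O fac (chiral).

4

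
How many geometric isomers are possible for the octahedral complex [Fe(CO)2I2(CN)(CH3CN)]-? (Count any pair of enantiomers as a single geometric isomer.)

There are 6 geometric isomers: CO trans, I trans; CO cis, I cis (3 arrangements, 2 chiral); CO cis, I trans; CO trans, I cis.

6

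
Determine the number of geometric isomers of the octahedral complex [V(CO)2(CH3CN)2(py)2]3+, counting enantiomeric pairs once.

In an octahedral complex each vertex has one trans partner and four cis neighbours.
Systematic placement gives 5 geometric isomers: CO trans, CH3CN trans, py trans; CO cis, CH3CN trans, py cis; CO cis, CH3CN cis, py trans; CO cis, CH3CN cis, py cis (chiral); CO trans, CH3CN cis, py cis.

5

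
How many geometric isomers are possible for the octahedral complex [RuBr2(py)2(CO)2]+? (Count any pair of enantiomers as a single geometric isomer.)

In an octahedral complex each vertex has one trans partner and four cis neighbours.
The distinct arrangements are (5 in all): Br trans, py trans, CO trans; Br trans, py cis, CO cis; Br cis, py trans, CO cis; Br cis, py cis, CO cis (chiral); Br cis, py cis, CO trans.

5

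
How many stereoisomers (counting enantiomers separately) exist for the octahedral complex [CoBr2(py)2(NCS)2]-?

6

The six octahedral sites form three mutually perpendicular trans pairs.
There are 5 geometric isomers: Br trans, py trans, NCS trans; Br trans, py cis, NCS cis; Br cis, py trans, NCS cis; Br cis, py cis, NCS cis (chiral); Br cis, py cis, NCS trans.
One of these lacks any improper symmetry element and so occurs as an enantiomeric pair, giving 5 + 1 = 6 stereoisomers in total.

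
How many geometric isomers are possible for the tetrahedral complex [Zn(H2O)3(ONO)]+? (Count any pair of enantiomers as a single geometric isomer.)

1

All four vertices of a tetrahedron are equivalent and mutually adjacent, so cis/trans isomerism cannot arise.
Only one geometric arrangement is possible.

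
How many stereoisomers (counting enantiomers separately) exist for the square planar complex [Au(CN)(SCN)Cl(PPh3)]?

3

Systematic placement gives 3 geometric isomers: (CN/PPh3 trans, Cl/SCN trans); (CN/SCN trans, Cl/PPh3 trans); (CN/Cl trans, PPh3/SCN trans).
Each arrangement has an internal mirror plane or centre of symmetry, so none is chiral.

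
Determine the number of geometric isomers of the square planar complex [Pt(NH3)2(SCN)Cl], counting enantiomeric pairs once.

2

A square has two trans pairs of vertices; adjacent vertices are cis.
Working through the distinct placements yields 2 geometric isomers: NH3 cis; NH3 trans.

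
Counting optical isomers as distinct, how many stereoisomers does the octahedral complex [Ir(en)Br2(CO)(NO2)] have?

6

In an octahedral complex each vertex has one trans partner and four cis neighbours.
Each en is bidentate and must span two cis positions.
There are 4 geometric isomers: Br trans; Br cis (3 arrangements, 2 chiral).
Of these, 2 lack any improper symmetry element and so occur as enantiomeric pairs, giving 4 + 2 = 6 stereoisomers in total.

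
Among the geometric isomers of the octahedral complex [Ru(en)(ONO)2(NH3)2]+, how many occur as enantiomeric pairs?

Each en is bidentate and must span two cis positions.
The distinct arrangements are (3 in all): ONO cis, NH3 trans; ONO cis, NH3 cis (chiral); ONO trans, NH3 cis.
One of these lacks any improper symmetry element and so occurs as an enantiomeric pair, giving 3 + 1 = 4 stereoisomers in total.

1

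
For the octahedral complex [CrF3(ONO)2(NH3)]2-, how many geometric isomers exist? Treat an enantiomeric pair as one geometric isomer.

3

The six octahedral sites form three mutually perpendicular trans pairs.
There are 3 geometric isomers: F mer, ONO trans; F mer, ONO cis; F fac, ONO cis.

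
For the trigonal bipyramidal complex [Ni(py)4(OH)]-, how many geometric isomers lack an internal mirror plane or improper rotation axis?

0

In a trigonal bipyramid the two axial positions differ from the three equatorial ones.
Systematic placement gives 2 geometric isomers: OH axial; OH equatorial.
Each arrangement has an internal mirror plane or centre of symmetry, so none is chiral.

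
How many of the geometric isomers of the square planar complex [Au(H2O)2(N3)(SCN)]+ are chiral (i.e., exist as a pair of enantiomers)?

0

There are 2 geometric isomers: H2O cis; H2O trans.
Each arrangement has an internal mirror plane or centre of symmetry, so none is chiral.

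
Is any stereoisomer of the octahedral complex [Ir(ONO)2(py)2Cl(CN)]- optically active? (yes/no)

In an octahedral complex each vertex has one trans partner and four cis neighbours.
Systematic placement gives 6 geometric isomers: ONO trans, py trans; ONO cis, py cis (3 arrangements, 2 chiral); ONO cis, py trans; ONO trans, py cis.
Of these, 2 lack any improper symmetry element and so occur as enantiomeric pairs, giving 6 + 2 = 8 stereoisomers in total.

yes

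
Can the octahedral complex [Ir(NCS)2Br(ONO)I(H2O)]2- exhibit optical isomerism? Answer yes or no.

yes

The six octahedral sites form three mutually perpendicular trans pairs.
Exhaustive case analysis gives 9 geometric isomers.
Of these, 6 lack any improper symmetry element and so occur as enantiomeric pairs, giving 9 + 6 = 15 stereoisomers in total.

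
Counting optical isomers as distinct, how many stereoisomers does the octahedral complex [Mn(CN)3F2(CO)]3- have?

3

An octahedron has six vertices in three trans pairs; every non-trans pair is cis.
Working through the distinct placements yields 3 geometric isomers: CN mer, F trans; CN mer, F cis; CN fac, F cis.
Each arrangement has an internal mirror plane or centre of symmetry, so none is chiral.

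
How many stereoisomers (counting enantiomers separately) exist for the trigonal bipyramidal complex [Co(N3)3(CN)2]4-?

3

There are 3 geometric isomers: CN both axial; CN one axial, one equatorial; CN both equatorial.
Each arrangement has an internal mirror plane or centre of symmetry, so none is chiral.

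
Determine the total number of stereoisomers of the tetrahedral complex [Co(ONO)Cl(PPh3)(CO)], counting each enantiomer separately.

2

In a tetrahedral complex all four positions are equivalent and every pair of ligands is adjacent — there is no cis/trans distinction.
Only one geometric arrangement is possible; it has no improper symmetry element, so it exists as a pair of enantiomers (2 stereoisomers).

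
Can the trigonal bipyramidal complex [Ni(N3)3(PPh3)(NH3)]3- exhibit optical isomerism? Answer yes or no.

In a trigonal bipyramid the two axial positions differ from the three equatorial ones.
There are 4 geometric isomers: PPh3 equatorial, NH3 equatorial; PPh3 equatorial, NH3 axial; PPh3 axial, NH3 equatorial; PPh3 axial, NH3 axial.
Each arrangement has an internal mirror plane or centre of symmetry, so none is chiral.

no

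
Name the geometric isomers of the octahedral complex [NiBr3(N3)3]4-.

fac and mer

The six octahedral sites form three mutually perpendicular trans pairs.
There are 2 geometric isomers: Br mer; Br fac.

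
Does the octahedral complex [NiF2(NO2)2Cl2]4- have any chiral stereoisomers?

yes

An octahedron has six vertices in three trans pairs; every non-trans pair is cis.
Working through the distinct placements yields 5 geometric isomers: F trans, NO2 trans, Cl trans; F cis, NO2 cis, Cl trans; F cis, NO2 trans, Cl cis; F cis, NO2 cis, Cl cis (chiral); F trans, NO2 cis, Cl cis.
One of these lacks any improper symmetry element and so occurs as an enantiomeric pair, giving 5 + 1 = 6 stereoisomers in total.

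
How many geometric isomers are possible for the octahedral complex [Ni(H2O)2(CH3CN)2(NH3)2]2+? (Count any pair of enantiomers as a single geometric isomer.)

The six octahedral sites form three mutually perpendicular trans pairs.
There are 5 geometric isomers: H2O trans, CH3CN trans, NH3 trans; H2O cis, CH3CN trans, NH3 cis; H2O cis, CH3CN cis, NH3 trans; H2O cis, CH3CN cis, NH3 cis (chiral); H2O trans, CH3CN cis, NH3 cis.

5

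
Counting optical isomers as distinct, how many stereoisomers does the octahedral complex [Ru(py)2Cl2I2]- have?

6

An octahedron has six vertices in three trans pairs; every non-trans pair is cis.
There are 5 geometric isomers: py trans, Cl trans, I trans; py cis, Cl trans, I cis; py trans, Cl cis, I cis; py cis, Cl cis, I cis (chiral); py cis, Cl cis, I trans.
One of these lacks any improper symmetry element and so occurs as an enantiomeric pair, giving 5 + 1 = 6 stereoisomers in total.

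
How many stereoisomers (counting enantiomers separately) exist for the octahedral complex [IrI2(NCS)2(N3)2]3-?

In an octahedral complex each vertex has one trans partner and four cis neighbours.
There are 5 geometric isomers: I trans, NCS trans, N3 trans; I trans, NCS cis, N3 cis; I cis, NCS trans, N3 cis; I cis, NCS cis, N3 cis (chiral); I cis, NCS cis, N3 trans.
One of these lacks any improper symmetry element and so occurs as an enantiomeric pair, giving 5 + 1 = 6 stereoisomers in total.

6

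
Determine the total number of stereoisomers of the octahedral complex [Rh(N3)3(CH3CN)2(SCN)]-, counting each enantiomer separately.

3

In an octahedral complex each vertex has one trans partner and four cis neighbours.
The distinct arrangements are (3 in all): N3 mer, CH3CN trans; N3 fac, CH3CN cis; N3 mer, CH3CN cis.
Each arrangement has an internal mirror plane or centre of symmetry, so none is chiral.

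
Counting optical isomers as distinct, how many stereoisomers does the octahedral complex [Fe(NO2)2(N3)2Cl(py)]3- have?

An octahedron has six vertices in three trans pairs; every non-trans pair is cis.
Working through the distinct placements yields 6 geometric isomers: NO2 cis, N3 cis (3 arrangements, 2 chiral); NO2 trans, N3 cis; NO2 cis, N3 trans; NO2 trans, N3 trans.
Of these, 2 lack any improper symmetry element and so occur as enantiomeric pairs, giving 6 + 2 = 8 stereoisomers in total.

8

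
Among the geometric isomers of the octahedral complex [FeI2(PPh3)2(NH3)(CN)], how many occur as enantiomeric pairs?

In an octahedral complex each vertex has one trans partner and four cis neighbours.
Working through the distinct placements yields 6 geometric isomers: I cis, PPh3 trans; I cis, PPh3 cis (3 arrangements, 2 chiral); I trans, PPh3 trans; I trans, PPh3 cis.
Of these, 2 lack any improper symmetry element and so occur as enantiomeric pairs, giving 6 + 2 = 8 stereoisomers in total.

2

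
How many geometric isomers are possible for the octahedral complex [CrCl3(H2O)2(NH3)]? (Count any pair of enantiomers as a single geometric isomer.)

3

There are 3 geometric isomers: Cl mer, H2O cis; Cl mer, H2O trans; Cl fac, H2O cis.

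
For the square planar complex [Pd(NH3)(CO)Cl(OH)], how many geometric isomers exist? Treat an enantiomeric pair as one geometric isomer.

A square has two trans pairs of vertices; adjacent vertices are cis.
Systematic placement gives 3 geometric isomers: (CO/NH3 trans, Cl/OH trans); (CO/OH trans, Cl/NH3 trans); (CO/Cl trans, NH3/OH trans).

3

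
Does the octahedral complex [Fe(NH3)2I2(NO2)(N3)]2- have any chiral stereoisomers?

yes

The six octahedral sites form three mutually perpendicular trans pairs.
Systematic placement gives 6 geometric isomers: NH3 cis, I trans; NH3 trans, I trans; NH3 cis, I cis (3 arrangements, 2 chiral); NH3 trans, I cis.
Of these, 2 lack any improper symmetry element and so occur as enantiomeric pairs, giving 6 + 2 = 8 stereoisomers in total.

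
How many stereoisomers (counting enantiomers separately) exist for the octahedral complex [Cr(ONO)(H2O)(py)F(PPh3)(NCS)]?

30

The six octahedral sites form three mutually perpendicular trans pairs.
Exhaustive case analysis gives 15 geometric isomers.
Of these, 15 lack any improper symmetry element and so occur as enantiomeric pairs, giving 15 + 15 = 30 stereoisomers in total.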